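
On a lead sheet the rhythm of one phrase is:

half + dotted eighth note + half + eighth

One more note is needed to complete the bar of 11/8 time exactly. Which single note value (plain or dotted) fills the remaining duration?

The bar of 11/8 = 22 sixteenth notes.
Each duration in sixteenth notes: half = 8; dotted eighth note = 3; half = 8; eighth = 2.
Altogether 8 + 3 + 8 + 2 = 21.
Remaining: 22 − 21 = 1 sixteenth note, which is a sixteenth note.

sixteenth note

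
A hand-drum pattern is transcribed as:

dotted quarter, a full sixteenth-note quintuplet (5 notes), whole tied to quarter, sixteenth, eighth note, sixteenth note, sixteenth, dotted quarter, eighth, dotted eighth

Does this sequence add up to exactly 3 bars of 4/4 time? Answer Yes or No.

No

One bar of 4/4 = 16 sixteenth notes, so 3 bars = 48.
Working in sixteenth notes: dotted quarter = 6; a full sixteenth-note quintuplet (5 notes) (five quintuplet sixteenths span one quarter) = 4; whole tied to quarter (whole + quarter) = 20; sixteenth = 1; eighth note = 2; sixteenth note = 1; sixteenth = 1; dotted quarter = 6; eighth = 2; dotted eighth = 3.
Total: 6 + 4 + 20 + 1 + 2 + 1 + 1 + 6 + 2 + 3 = 46.
46 falls short of 48, so the answer is No.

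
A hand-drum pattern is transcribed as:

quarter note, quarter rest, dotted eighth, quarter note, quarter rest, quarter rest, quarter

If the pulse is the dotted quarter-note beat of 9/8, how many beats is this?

4.5

One dotted quarter-note beat = 6 sixteenth notes.
Convert each value to sixteenth notes: quarter note = 4; quarter rest = 4; dotted eighth = 3; quarter note = 4; quarter rest = 4; quarter rest = 4; quarter = 4.
Sum: 4 + 4 + 3 + 4 + 4 + 4 + 4 = 27.
27 ÷ 6 = 4.5 beats.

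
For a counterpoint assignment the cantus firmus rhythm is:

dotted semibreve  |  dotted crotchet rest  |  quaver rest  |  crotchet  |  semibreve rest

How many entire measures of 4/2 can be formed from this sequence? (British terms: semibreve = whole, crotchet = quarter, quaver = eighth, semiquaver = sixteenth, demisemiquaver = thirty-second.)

1

One bar of 4/2 = 16 eighth notes.
Express everything in eighth notes: dotted semibreve = 12; dotted crotchet rest = 3; quaver rest = 1; crotchet = 2; semibreve rest = 8.
Total: 12 + 3 + 1 + 2 + 8 = 26.
26 ÷ 16 = 1 complete bar with 10 left over.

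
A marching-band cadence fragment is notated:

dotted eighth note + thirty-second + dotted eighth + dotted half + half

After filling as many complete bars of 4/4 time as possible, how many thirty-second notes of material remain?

One bar of 4/4 = 32 thirty-second notes.
Each duration in thirty-second notes: dotted eighth note = 6; thirty-second = 1; dotted eighth = 6; dotted half = 24; half = 16.
Altogether 6 + 1 + 6 + 24 + 16 = 53.
53 ÷ 32 = 1 complete bar with 21 thirty-second notes remaining.

21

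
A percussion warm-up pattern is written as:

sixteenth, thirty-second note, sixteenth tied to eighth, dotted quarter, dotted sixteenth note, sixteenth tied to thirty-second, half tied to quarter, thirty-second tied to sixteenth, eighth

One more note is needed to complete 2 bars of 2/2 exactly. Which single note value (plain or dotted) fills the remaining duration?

dotted eighth note

2 bars of 2/2 = 64 thirty-second notes.
Express everything in thirty-second notes: sixteenth = 2; thirty-second note = 1; sixteenth tied to eighth (sixteenth + eighth) = 6; dotted quarter = 12; dotted sixteenth note = 3; sixteenth tied to thirty-second (sixteenth + thirty-second) = 3; half tied to quarter (half + quarter) = 24; thirty-second tied to sixteenth (thirty-second + sixteenth) = 3; eighth = 4.
Sum: 2 + 1 + 6 + 12 + 3 + 3 + 24 + 3 + 4 = 58.
Remaining: 64 − 58 = 6 thirty-second notes, which is a dotted eighth note.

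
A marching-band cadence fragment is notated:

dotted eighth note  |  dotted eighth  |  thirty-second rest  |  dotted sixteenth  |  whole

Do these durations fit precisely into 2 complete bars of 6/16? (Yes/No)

No

One bar of 6/16 = 12 thirty-second notes, so 2 bars = 24.
Working in thirty-second notes: dotted eighth note = 6; dotted eighth = 6; thirty-second rest = 1; dotted sixteenth = 3; whole = 32.
Adding: 6 + 6 + 1 + 3 + 32 = 48.
48 exceeds 24, so the answer is No.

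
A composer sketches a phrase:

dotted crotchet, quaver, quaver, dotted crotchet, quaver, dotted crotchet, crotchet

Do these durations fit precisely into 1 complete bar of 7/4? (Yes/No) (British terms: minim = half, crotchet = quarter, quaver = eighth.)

Yes

One bar of 7/4 = 14 eighth notes.
Each duration in eighth notes: dotted crotchet = 3; quaver = 1; quaver = 1; dotted crotchet = 3; quaver = 1; dotted crotchet = 3; crotchet = 2.
Sum: 3 + 1 + 1 + 3 + 1 + 3 + 2 = 14.
14 equals 14, so the answer is Yes.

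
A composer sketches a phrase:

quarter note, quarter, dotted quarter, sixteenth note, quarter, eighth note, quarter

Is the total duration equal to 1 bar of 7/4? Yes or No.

One bar of 7/4 = 28 sixteenth notes.
In sixteenth notes: quarter note = 4; quarter = 4; dotted quarter = 6; sixteenth note = 1; quarter = 4; eighth note = 2; quarter = 4.
Altogether 4 + 4 + 6 + 1 + 4 + 2 + 4 = 25.
25 falls short of 28, so the answer is No.

No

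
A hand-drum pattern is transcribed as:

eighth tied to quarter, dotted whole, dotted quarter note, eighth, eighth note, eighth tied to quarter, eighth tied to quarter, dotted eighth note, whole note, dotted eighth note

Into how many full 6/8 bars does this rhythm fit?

One bar of 6/8 = 12 sixteenth notes.
In sixteenth notes: eighth tied to quarter (eighth + quarter) = 6; dotted whole = 24; dotted quarter note = 6; eighth = 2; eighth note = 2; eighth tied to quarter (eighth + quarter) = 6; eighth tied to quarter (eighth + quarter) = 6; dotted eighth note = 3; whole note = 16; dotted eighth note = 3.
Total: 6 + 24 + 6 + 2 + 2 + 6 + 6 + 3 + 16 + 3 = 74.
74 ÷ 12 = 6 complete bars with 2 left over.

6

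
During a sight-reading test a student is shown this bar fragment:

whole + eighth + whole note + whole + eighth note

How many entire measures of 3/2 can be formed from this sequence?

One bar of 3/2 = 12 eighth notes.
Each duration in eighth notes: whole = 8; eighth = 1; whole note = 8; whole = 8; eighth note = 1.
Sum: 8 + 1 + 8 + 8 + 1 = 26.
26 ÷ 12 = 2 complete bars with 2 left over.

2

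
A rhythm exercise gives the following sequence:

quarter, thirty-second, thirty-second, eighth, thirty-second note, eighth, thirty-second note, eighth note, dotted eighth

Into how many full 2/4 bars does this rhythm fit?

One bar of 2/4 = 16 thirty-second notes.
Each duration in thirty-second notes: quarter = 8; thirty-second = 1; thirty-second = 1; eighth = 4; thirty-second note = 1; eighth = 4; thirty-second note = 1; eighth note = 4; dotted eighth = 6.
Sum: 8 + 1 + 1 + 4 + 1 + 4 + 1 + 4 + 6 = 30.
30 ÷ 16 = 1 complete bar with 14 left over.

1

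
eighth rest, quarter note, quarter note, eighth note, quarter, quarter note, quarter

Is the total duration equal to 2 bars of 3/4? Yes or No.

Yes

One bar of 3/4 = 6 eighth notes, so 2 bars = 12.
Express everything in eighth notes: eighth rest = 1; quarter note = 2; quarter note = 2; eighth note = 1; quarter = 2; quarter note = 2; quarter = 2.
Altogether 1 + 2 + 2 + 1 + 2 + 2 + 2 = 12.
12 equals 12, so the answer is Yes.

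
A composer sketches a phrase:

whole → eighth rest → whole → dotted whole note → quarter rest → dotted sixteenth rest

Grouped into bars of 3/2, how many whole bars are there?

2

One bar of 3/2 = 48 thirty-second notes.
Each duration in thirty-second notes: whole = 32; eighth rest = 4; whole = 32; dotted whole note = 48; quarter rest = 8; dotted sixteenth rest = 3.
Total: 32 + 4 + 32 + 48 + 8 + 3 = 127.
127 ÷ 48 = 2 complete bars with 31 left over.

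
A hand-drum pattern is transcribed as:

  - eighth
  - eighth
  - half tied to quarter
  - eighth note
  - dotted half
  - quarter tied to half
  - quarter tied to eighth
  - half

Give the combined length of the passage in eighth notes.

28

Convert each value to eighth notes: eighth = 1; eighth = 1; half tied to quarter (half + quarter) = 6; eighth note = 1; dotted half = 6; quarter tied to half (quarter + half) = 6; quarter tied to eighth (quarter + eighth) = 3; half = 4.
Altogether 1 + 1 + 6 + 1 + 6 + 6 + 3 + 4 = 28 eighth notes.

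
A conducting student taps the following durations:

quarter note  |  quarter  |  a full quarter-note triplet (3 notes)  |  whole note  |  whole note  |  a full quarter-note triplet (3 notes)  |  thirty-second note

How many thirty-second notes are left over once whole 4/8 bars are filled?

1

One bar of 4/8 = 16 thirty-second notes.
In thirty-second notes: quarter note = 8; quarter = 8; a full quarter-note triplet (3 notes) (three triplet quarters span one half) = 16; whole note = 32; whole note = 32; a full quarter-note triplet (3 notes) (three triplet quarters span one half) = 16; thirty-second note = 1.
Total: 8 + 8 + 16 + 32 + 32 + 16 + 1 = 113.
113 ÷ 16 = 7 complete bars with 1 thirty-second note remaining.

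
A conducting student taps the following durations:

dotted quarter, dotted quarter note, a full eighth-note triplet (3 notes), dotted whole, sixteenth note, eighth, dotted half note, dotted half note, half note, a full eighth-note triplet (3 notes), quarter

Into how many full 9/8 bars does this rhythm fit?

4

One bar of 9/8 = 18 sixteenth notes.
In sixteenth notes: dotted quarter = 6; dotted quarter note = 6; a full eighth-note triplet (3 notes) (three triplet eighths span one quarter) = 4; dotted whole = 24; sixteenth note = 1; eighth = 2; dotted half note = 12; dotted half note = 12; half note = 8; a full eighth-note triplet (3 notes) (three triplet eighths span one quarter) = 4; quarter = 4.
Adding: 6 + 6 + 4 + 24 + 1 + 2 + 12 + 12 + 8 + 4 + 4 = 83.
83 ÷ 18 = 4 complete bars with 11 left over.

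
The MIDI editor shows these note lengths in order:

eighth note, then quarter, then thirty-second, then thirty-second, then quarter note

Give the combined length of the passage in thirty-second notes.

22

In thirty-second notes: eighth note = 4; quarter = 8; thirty-second = 1; thirty-second = 1; quarter note = 8.
Sum: 4 + 8 + 1 + 1 + 8 = 22 thirty-second notes.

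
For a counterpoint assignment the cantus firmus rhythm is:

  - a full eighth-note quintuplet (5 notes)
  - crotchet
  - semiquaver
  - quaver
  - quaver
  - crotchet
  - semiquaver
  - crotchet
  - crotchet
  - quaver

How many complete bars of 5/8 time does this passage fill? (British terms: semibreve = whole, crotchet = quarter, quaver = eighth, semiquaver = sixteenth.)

3

One bar of 5/8 = 10 sixteenth notes.
In sixteenth notes: a full eighth-note quintuplet (5 notes) (five quintuplet eighths span one half) = 8; crotchet = 4; semiquaver = 1; quaver = 2; quaver = 2; crotchet = 4; semiquaver = 1; crotchet = 4; crotchet = 4; quaver = 2.
Total: 8 + 4 + 1 + 2 + 2 + 4 + 1 + 4 + 4 + 2 = 32.
32 ÷ 10 = 3 complete bars with 2 left over.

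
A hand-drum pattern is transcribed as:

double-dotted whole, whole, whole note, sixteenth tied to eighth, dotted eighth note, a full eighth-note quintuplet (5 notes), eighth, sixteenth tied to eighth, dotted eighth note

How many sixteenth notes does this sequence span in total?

Each duration in sixteenth notes: double-dotted whole = 28; whole = 16; whole note = 16; sixteenth tied to eighth (sixteenth + eighth) = 3; dotted eighth note = 3; a full eighth-note quintuplet (5 notes) (five quintuplet eighths span one half) = 8; eighth = 2; sixteenth tied to eighth (sixteenth + eighth) = 3; dotted eighth note = 3.
Sum: 28 + 16 + 16 + 3 + 3 + 8 + 2 + 3 + 3 = 82 sixteenth notes.

82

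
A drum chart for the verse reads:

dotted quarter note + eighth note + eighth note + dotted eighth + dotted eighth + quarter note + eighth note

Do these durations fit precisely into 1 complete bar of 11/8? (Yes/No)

One bar of 11/8 = 22 sixteenth notes.
Working in sixteenth notes: dotted quarter note = 6; eighth note = 2; eighth note = 2; dotted eighth = 3; dotted eighth = 3; quarter note = 4; eighth note = 2.
Altogether 6 + 2 + 2 + 3 + 3 + 4 + 2 = 22.
22 equals 22, so the answer is Yes.

Yes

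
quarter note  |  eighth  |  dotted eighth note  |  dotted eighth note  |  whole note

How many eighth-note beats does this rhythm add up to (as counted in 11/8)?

14

One eighth-note beat = 2 sixteenth notes.
Convert each value to sixteenth notes: quarter note = 4; eighth = 2; dotted eighth note = 3; dotted eighth note = 3; whole note = 16.
Total: 4 + 2 + 3 + 3 + 16 = 28.
28 ÷ 2 = 14 beats.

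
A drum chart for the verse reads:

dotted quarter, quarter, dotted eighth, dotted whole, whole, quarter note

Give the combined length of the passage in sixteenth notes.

57

In sixteenth notes: dotted quarter = 6; quarter = 4; dotted eighth = 3; dotted whole = 24; whole = 16; quarter note = 4.
Total: 6 + 4 + 3 + 24 + 16 + 4 = 57 sixteenth notes.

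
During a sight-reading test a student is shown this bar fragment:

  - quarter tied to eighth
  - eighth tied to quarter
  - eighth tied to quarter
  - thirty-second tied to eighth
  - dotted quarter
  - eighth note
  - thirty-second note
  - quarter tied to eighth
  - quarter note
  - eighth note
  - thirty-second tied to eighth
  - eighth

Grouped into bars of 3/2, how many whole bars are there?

One bar of 3/2 = 48 thirty-second notes.
Each duration in thirty-second notes: quarter tied to eighth (quarter + eighth) = 12; eighth tied to quarter (eighth + quarter) = 12; eighth tied to quarter (eighth + quarter) = 12; thirty-second tied to eighth (thirty-second + eighth) = 5; dotted quarter = 12; eighth note = 4; thirty-second note = 1; quarter tied to eighth (quarter + eighth) = 12; quarter note = 8; eighth note = 4; thirty-second tied to eighth (thirty-second + eighth) = 5; eighth = 4.
Total: 12 + 12 + 12 + 5 + 12 + 4 + 1 + 12 + 8 + 4 + 5 + 4 = 91.
91 ÷ 48 = 1 complete bar with 43 left over.

1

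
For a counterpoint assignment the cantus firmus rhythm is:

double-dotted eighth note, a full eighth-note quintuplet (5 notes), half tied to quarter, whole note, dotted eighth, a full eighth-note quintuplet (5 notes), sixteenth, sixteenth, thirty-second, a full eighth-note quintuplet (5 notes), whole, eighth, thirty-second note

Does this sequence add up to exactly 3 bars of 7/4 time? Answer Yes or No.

No

One bar of 7/4 = 56 thirty-second notes, so 3 bars = 168.
Convert each value to thirty-second notes: double-dotted eighth note = 7; a full eighth-note quintuplet (5 notes) (five quintuplet eighths span one half) = 16; half tied to quarter (half + quarter) = 24; whole note = 32; dotted eighth = 6; a full eighth-note quintuplet (5 notes) (five quintuplet eighths span one half) = 16; sixteenth = 2; sixteenth = 2; thirty-second = 1; a full eighth-note quintuplet (5 notes) (five quintuplet eighths span one half) = 16; whole = 32; eighth = 4; thirty-second note = 1.
Sum: 7 + 16 + 24 + 32 + 6 + 16 + 2 + 2 + 1 + 16 + 32 + 4 + 1 = 159.
159 falls short of 168, so the answer is No.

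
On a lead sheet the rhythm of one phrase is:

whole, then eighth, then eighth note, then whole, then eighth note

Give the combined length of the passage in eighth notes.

Working in eighth notes: whole = 8; eighth = 1; eighth note = 1; whole = 8; eighth note = 1.
Sum: 8 + 1 + 1 + 8 + 1 = 19 eighth notes.

19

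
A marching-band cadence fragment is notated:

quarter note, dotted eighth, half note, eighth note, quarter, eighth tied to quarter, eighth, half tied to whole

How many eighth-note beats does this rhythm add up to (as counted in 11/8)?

One eighth-note beat = 2 sixteenth notes.
Convert each value to sixteenth notes: quarter note = 4; dotted eighth = 3; half note = 8; eighth note = 2; quarter = 4; eighth tied to quarter (eighth + quarter) = 6; eighth = 2; half tied to whole (half + whole) = 24.
Adding: 4 + 3 + 8 + 2 + 4 + 6 + 2 + 24 = 53.
53 ÷ 2 = 26.5 beats.

26.5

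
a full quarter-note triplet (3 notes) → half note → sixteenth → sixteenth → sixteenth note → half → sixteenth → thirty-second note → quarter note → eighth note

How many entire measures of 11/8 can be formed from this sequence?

One bar of 11/8 = 44 thirty-second notes.
Each duration in thirty-second notes: a full quarter-note triplet (3 notes) (three triplet quarters span one half) = 16; half note = 16; sixteenth = 2; sixteenth = 2; sixteenth note = 2; half = 16; sixteenth = 2; thirty-second note = 1; quarter note = 8; eighth note = 4.
Altogether 16 + 16 + 2 + 2 + 2 + 16 + 2 + 1 + 8 + 4 = 69.
69 ÷ 44 = 1 complete bar with 25 left over.

1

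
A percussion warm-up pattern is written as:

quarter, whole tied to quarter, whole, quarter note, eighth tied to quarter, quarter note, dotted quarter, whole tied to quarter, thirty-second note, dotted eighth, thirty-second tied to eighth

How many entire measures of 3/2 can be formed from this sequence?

One bar of 3/2 = 48 thirty-second notes.
Express everything in thirty-second notes: quarter = 8; whole tied to quarter (whole + quarter) = 40; whole = 32; quarter note = 8; eighth tied to quarter (eighth + quarter) = 12; quarter note = 8; dotted quarter = 12; whole tied to quarter (whole + quarter) = 40; thirty-second note = 1; dotted eighth = 6; thirty-second tied to eighth (thirty-second + eighth) = 5.
Total: 8 + 40 + 32 + 8 + 12 + 8 + 12 + 40 + 1 + 6 + 5 = 172.
172 ÷ 48 = 3 complete bars with 28 left over.

3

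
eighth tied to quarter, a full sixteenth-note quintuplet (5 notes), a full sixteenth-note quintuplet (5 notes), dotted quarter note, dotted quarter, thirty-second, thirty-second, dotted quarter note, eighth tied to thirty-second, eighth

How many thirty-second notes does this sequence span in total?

75

Express everything in thirty-second notes: eighth tied to quarter (eighth + quarter) = 12; a full sixteenth-note quintuplet (5 notes) (five quintuplet sixteenths span one quarter) = 8; a full sixteenth-note quintuplet (5 notes) (five quintuplet sixteenths span one quarter) = 8; dotted quarter note = 12; dotted quarter = 12; thirty-second = 1; thirty-second = 1; dotted quarter note = 12; eighth tied to thirty-second (eighth + thirty-second) = 5; eighth = 4.
Altogether 12 + 8 + 8 + 12 + 12 + 1 + 1 + 12 + 5 + 4 = 75 thirty-second notes.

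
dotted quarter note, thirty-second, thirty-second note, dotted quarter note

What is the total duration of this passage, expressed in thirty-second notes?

Convert each value to thirty-second notes: dotted quarter note = 12; thirty-second = 1; thirty-second note = 1; dotted quarter note = 12.
Altogether 12 + 1 + 1 + 12 = 26 thirty-second notes.

26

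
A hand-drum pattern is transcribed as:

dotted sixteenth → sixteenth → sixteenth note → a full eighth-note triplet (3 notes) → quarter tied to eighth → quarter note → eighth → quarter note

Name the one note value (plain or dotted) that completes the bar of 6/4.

The bar of 6/4 = 48 thirty-second notes.
Working in thirty-second notes: dotted sixteenth = 3; sixteenth = 2; sixteenth note = 2; a full eighth-note triplet (3 notes) (three triplet eighths span one quarter) = 8; quarter tied to eighth (quarter + eighth) = 12; quarter note = 8; eighth = 4; quarter note = 8.
Adding: 3 + 2 + 2 + 8 + 12 + 8 + 4 + 8 = 47.
Remaining: 48 − 47 = 1 thirty-second note, which is a thirty-second note.

thirty-second note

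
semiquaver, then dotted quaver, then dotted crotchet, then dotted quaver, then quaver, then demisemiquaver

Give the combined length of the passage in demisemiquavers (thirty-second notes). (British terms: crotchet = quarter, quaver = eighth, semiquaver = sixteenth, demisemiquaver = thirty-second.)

Express everything in thirty-second notes: semiquaver = 2; dotted quaver = 6; dotted crotchet = 12; dotted quaver = 6; quaver = 4; demisemiquaver = 1.
Total: 2 + 6 + 12 + 6 + 4 + 1 = 31 thirty-second notes.

31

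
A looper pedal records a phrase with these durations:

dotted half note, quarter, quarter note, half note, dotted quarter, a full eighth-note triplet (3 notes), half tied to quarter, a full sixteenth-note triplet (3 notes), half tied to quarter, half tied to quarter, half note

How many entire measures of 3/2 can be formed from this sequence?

One bar of 3/2 = 12 eighth notes.
Working in eighth notes: dotted half note = 6; quarter = 2; quarter note = 2; half note = 4; dotted quarter = 3; a full eighth-note triplet (3 notes) (three triplet eighths span one quarter) = 2; half tied to quarter (half + quarter) = 6; a full sixteenth-note triplet (3 notes) (three triplet sixteenths span one eighth) = 1; half tied to quarter (half + quarter) = 6; half tied to quarter (half + quarter) = 6; half note = 4.
Adding: 6 + 2 + 2 + 4 + 3 + 2 + 6 + 1 + 6 + 6 + 4 = 42.
42 ÷ 12 = 3 complete bars with 6 left over.

3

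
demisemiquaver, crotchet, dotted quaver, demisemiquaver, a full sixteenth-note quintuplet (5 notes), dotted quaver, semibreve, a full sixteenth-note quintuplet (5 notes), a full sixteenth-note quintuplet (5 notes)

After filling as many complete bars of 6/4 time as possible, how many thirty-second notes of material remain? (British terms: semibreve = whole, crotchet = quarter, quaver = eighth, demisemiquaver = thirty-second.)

30

One bar of 6/4 = 48 thirty-second notes.
Working in thirty-second notes: demisemiquaver = 1; crotchet = 8; dotted quaver = 6; demisemiquaver = 1; a full sixteenth-note quintuplet (5 notes) (five quintuplet sixteenths span one quarter) = 8; dotted quaver = 6; semibreve = 32; a full sixteenth-note quintuplet (5 notes) (five quintuplet sixteenths span one quarter) = 8; a full sixteenth-note quintuplet (5 notes) (five quintuplet sixteenths span one quarter) = 8.
Altogether 1 + 8 + 6 + 1 + 8 + 6 + 32 + 8 + 8 = 78.
78 ÷ 48 = 1 complete bar with 30 thirty-second notes remaining.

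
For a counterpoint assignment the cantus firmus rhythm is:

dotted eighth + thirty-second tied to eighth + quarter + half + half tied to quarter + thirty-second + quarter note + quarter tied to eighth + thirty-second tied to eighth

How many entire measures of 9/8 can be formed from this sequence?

2

One bar of 9/8 = 36 thirty-second notes.
Express everything in thirty-second notes: dotted eighth = 6; thirty-second tied to eighth (thirty-second + eighth) = 5; quarter = 8; half = 16; half tied to quarter (half + quarter) = 24; thirty-second = 1; quarter note = 8; quarter tied to eighth (quarter + eighth) = 12; thirty-second tied to eighth (thirty-second + eighth) = 5.
Altogether 6 + 5 + 8 + 16 + 24 + 1 + 8 + 12 + 5 = 85.
85 ÷ 36 = 2 complete bars with 13 left over.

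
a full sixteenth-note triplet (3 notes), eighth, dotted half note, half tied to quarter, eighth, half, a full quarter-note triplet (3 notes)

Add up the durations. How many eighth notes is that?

23

In eighth notes: a full sixteenth-note triplet (3 notes) (three triplet sixteenths span one eighth) = 1; eighth = 1; dotted half note = 6; half tied to quarter (half + quarter) = 6; eighth = 1; half = 4; a full quarter-note triplet (3 notes) (three triplet quarters span one half) = 4.
Total: 1 + 1 + 6 + 6 + 1 + 4 + 4 = 23 eighth notes.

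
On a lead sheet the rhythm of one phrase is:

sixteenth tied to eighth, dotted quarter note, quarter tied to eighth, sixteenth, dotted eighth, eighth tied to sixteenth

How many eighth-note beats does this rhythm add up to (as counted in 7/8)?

11

One eighth-note beat = 2 sixteenth notes.
Each duration in sixteenth notes: sixteenth tied to eighth (sixteenth + eighth) = 3; dotted quarter note = 6; quarter tied to eighth (quarter + eighth) = 6; sixteenth = 1; dotted eighth = 3; eighth tied to sixteenth (eighth + sixteenth) = 3.
Adding: 3 + 6 + 6 + 1 + 3 + 3 = 22.
22 ÷ 2 = 11 beats.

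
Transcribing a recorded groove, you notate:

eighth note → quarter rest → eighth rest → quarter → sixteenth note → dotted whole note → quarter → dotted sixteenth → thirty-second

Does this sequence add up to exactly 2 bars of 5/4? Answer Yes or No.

One bar of 5/4 = 40 thirty-second notes, so 2 bars = 80.
Working in thirty-second notes: eighth note = 4; quarter rest = 8; eighth rest = 4; quarter = 8; sixteenth note = 2; dotted whole note = 48; quarter = 8; dotted sixteenth = 3; thirty-second = 1.
Altogether 4 + 8 + 4 + 8 + 2 + 48 + 8 + 3 + 1 = 86.
86 exceeds 80, so the answer is No.

No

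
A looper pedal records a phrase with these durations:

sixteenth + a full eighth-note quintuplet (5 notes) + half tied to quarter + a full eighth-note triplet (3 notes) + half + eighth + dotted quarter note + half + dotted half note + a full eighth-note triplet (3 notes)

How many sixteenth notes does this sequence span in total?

Convert each value to sixteenth notes: sixteenth = 1; a full eighth-note quintuplet (5 notes) (five quintuplet eighths span one half) = 8; half tied to quarter (half + quarter) = 12; a full eighth-note triplet (3 notes) (three triplet eighths span one quarter) = 4; half = 8; eighth = 2; dotted quarter note = 6; half = 8; dotted half note = 12; a full eighth-note triplet (3 notes) (three triplet eighths span one quarter) = 4.
Total: 1 + 8 + 12 + 4 + 8 + 2 + 6 + 8 + 12 + 4 = 65 sixteenth notes.

65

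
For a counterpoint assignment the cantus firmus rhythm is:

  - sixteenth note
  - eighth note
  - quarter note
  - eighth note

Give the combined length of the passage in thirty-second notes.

18

Convert each value to thirty-second notes: sixteenth note = 2; eighth note = 4; quarter note = 8; eighth note = 4.
Sum: 2 + 4 + 8 + 4 = 18 thirty-second notes.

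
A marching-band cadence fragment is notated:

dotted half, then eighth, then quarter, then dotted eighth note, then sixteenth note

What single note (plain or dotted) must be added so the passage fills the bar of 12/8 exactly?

The bar of 12/8 = 24 sixteenth notes.
Convert each value to sixteenth notes: dotted half = 12; eighth = 2; quarter = 4; dotted eighth note = 3; sixteenth note = 1.
Total: 12 + 2 + 4 + 3 + 1 = 22.
Remaining: 24 − 22 = 2 sixteenth notes, which is a eighth note.

eighth note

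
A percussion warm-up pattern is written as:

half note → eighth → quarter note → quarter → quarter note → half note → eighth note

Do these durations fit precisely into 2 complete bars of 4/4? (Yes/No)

One bar of 4/4 = 8 eighth notes, so 2 bars = 16.
In eighth notes: half note = 4; eighth = 1; quarter note = 2; quarter = 2; quarter note = 2; half note = 4; eighth note = 1.
Sum: 4 + 1 + 2 + 2 + 2 + 4 + 1 = 16.
16 equals 16, so the answer is Yes.

Yes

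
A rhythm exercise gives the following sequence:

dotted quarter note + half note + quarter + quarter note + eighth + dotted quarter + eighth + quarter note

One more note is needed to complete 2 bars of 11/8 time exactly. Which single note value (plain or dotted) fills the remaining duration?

2 bars of 11/8 = 22 eighth notes.
Convert each value to eighth notes: dotted quarter note = 3; half note = 4; quarter = 2; quarter note = 2; eighth = 1; dotted quarter = 3; eighth = 1; quarter note = 2.
Altogether 3 + 4 + 2 + 2 + 1 + 3 + 1 + 2 = 18.
Remaining: 22 − 18 = 4 eighth notes, which is a half note.

half note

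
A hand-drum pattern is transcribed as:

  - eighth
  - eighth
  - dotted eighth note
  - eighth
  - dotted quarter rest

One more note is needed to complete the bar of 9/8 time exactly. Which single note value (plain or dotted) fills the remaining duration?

The bar of 9/8 = 18 sixteenth notes.
In sixteenth notes: eighth = 2; eighth = 2; dotted eighth note = 3; eighth = 2; dotted quarter rest = 6.
Sum: 2 + 2 + 3 + 2 + 6 = 15.
Remaining: 18 − 15 = 3 sixteenth notes, which is a dotted eighth note.

dotted eighth note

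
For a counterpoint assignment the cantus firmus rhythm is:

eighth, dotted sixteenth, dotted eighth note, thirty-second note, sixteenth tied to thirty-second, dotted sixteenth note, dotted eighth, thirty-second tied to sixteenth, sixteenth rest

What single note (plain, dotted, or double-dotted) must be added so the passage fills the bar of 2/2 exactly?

thirty-second note

The bar of 2/2 = 32 thirty-second notes.
Express everything in thirty-second notes: eighth = 4; dotted sixteenth = 3; dotted eighth note = 6; thirty-second note = 1; sixteenth tied to thirty-second (sixteenth + thirty-second) = 3; dotted sixteenth note = 3; dotted eighth = 6; thirty-second tied to sixteenth (thirty-second + sixteenth) = 3; sixteenth rest = 2.
Total: 4 + 3 + 6 + 1 + 3 + 3 + 6 + 3 + 2 = 31.
Remaining: 32 − 31 = 1 thirty-second note, which is a thirty-second note.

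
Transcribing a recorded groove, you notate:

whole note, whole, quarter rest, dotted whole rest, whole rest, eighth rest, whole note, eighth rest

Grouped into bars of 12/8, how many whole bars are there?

One bar of 12/8 = 12 eighth notes.
Convert each value to eighth notes: whole note = 8; whole = 8; quarter rest = 2; dotted whole rest = 12; whole rest = 8; eighth rest = 1; whole note = 8; eighth rest = 1.
Sum: 8 + 8 + 2 + 12 + 8 + 1 + 8 + 1 = 48.
48 ÷ 12 = 4 complete bars with 0 left over.

4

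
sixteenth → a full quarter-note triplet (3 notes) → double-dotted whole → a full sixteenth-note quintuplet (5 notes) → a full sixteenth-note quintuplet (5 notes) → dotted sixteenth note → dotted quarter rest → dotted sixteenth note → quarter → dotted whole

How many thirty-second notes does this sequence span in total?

164

Working in thirty-second notes: sixteenth = 2; a full quarter-note triplet (3 notes) (three triplet quarters span one half) = 16; double-dotted whole = 56; a full sixteenth-note quintuplet (5 notes) (five quintuplet sixteenths span one quarter) = 8; a full sixteenth-note quintuplet (5 notes) (five quintuplet sixteenths span one quarter) = 8; dotted sixteenth note = 3; dotted quarter rest = 12; dotted sixteenth note = 3; quarter = 8; dotted whole = 48.
Sum: 2 + 16 + 56 + 8 + 8 + 3 + 12 + 3 + 8 + 48 = 164 thirty-second notes.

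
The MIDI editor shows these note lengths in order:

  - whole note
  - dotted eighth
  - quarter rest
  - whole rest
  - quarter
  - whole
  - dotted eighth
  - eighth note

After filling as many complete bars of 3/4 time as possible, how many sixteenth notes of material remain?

One bar of 3/4 = 12 sixteenth notes.
Convert each value to sixteenth notes: whole note = 16; dotted eighth = 3; quarter rest = 4; whole rest = 16; quarter = 4; whole = 16; dotted eighth = 3; eighth note = 2.
Altogether 16 + 3 + 4 + 16 + 4 + 16 + 3 + 2 = 64.
64 ÷ 12 = 5 complete bars with 4 sixteenth notes remaining.

4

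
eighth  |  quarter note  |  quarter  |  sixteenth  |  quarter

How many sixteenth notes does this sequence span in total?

15

Convert each value to sixteenth notes: eighth = 2; quarter note = 4; quarter = 4; sixteenth = 1; quarter = 4.
Altogether 2 + 4 + 4 + 1 + 4 = 15 sixteenth notes.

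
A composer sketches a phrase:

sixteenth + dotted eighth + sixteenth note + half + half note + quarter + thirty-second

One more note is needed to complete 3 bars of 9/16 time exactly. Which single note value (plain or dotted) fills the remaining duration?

3 bars of 9/16 = 54 thirty-second notes.
Each duration in thirty-second notes: sixteenth = 2; dotted eighth = 6; sixteenth note = 2; half = 16; half note = 16; quarter = 8; thirty-second = 1.
Adding: 2 + 6 + 2 + 16 + 16 + 8 + 1 = 51.
Remaining: 54 − 51 = 3 thirty-second notes, which is a dotted sixteenth note.

dotted sixteenth note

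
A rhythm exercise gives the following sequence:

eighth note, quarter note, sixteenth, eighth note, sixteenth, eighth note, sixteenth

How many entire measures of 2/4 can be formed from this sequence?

One bar of 2/4 = 8 sixteenth notes.
Working in sixteenth notes: eighth note = 2; quarter note = 4; sixteenth = 1; eighth note = 2; sixteenth = 1; eighth note = 2; sixteenth = 1.
Adding: 2 + 4 + 1 + 2 + 1 + 2 + 1 = 13.
13 ÷ 8 = 1 complete bar with 5 left over.

1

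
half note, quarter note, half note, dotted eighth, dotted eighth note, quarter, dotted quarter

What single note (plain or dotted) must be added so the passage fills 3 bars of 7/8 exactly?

3 bars of 7/8 = 42 sixteenth notes.
Express everything in sixteenth notes: half note = 8; quarter note = 4; half note = 8; dotted eighth = 3; dotted eighth note = 3; quarter = 4; dotted quarter = 6.
Sum: 8 + 4 + 8 + 3 + 3 + 4 + 6 = 36.
Remaining: 42 − 36 = 6 sixteenth notes, which is a dotted quarter note.

dotted quarter note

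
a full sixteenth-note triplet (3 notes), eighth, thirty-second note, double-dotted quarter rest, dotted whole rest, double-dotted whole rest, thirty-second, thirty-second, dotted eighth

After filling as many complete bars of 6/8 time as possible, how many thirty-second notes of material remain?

One bar of 6/8 = 24 thirty-second notes.
Each duration in thirty-second notes: a full sixteenth-note triplet (3 notes) (three triplet sixteenths span one eighth) = 4; eighth = 4; thirty-second note = 1; double-dotted quarter rest = 14; dotted whole rest = 48; double-dotted whole rest = 56; thirty-second = 1; thirty-second = 1; dotted eighth = 6.
Sum: 4 + 4 + 1 + 14 + 48 + 56 + 1 + 1 + 6 = 135.
135 ÷ 24 = 5 complete bars with 15 thirty-second notes remaining.

15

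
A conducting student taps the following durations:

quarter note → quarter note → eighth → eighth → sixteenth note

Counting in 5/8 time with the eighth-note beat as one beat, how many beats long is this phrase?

One eighth-note beat = 2 sixteenth notes.
Convert each value to sixteenth notes: quarter note = 4; quarter note = 4; eighth = 2; eighth = 2; sixteenth note = 1.
Altogether 4 + 4 + 2 + 2 + 1 = 13.
13 ÷ 2 = 6.5 beats.

6.5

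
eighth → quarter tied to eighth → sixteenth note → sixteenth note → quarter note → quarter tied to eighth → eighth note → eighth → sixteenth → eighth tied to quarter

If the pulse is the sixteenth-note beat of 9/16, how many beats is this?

One sixteenth-note beat = 2 thirty-second notes.
Each duration in thirty-second notes: eighth = 4; quarter tied to eighth (quarter + eighth) = 12; sixteenth note = 2; sixteenth note = 2; quarter note = 8; quarter tied to eighth (quarter + eighth) = 12; eighth note = 4; eighth = 4; sixteenth = 2; eighth tied to quarter (eighth + quarter) = 12.
Total: 4 + 12 + 2 + 2 + 8 + 12 + 4 + 4 + 2 + 12 = 62.
62 ÷ 2 = 31 beats.

31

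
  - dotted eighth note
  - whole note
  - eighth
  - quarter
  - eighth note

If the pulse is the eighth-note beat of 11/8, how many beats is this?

One eighth-note beat = 2 sixteenth notes.
In sixteenth notes: dotted eighth note = 3; whole note = 16; eighth = 2; quarter = 4; eighth note = 2.
Adding: 3 + 16 + 2 + 4 + 2 = 27.
27 ÷ 2 = 13.5 beats.

13.5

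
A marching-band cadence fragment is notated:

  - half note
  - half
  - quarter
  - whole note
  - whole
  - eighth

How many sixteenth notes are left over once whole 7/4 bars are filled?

26

One bar of 7/4 = 14 eighth notes.
Express everything in eighth notes: half note = 4; half = 4; quarter = 2; whole note = 8; whole = 8; eighth = 1.
Altogether 4 + 4 + 2 + 8 + 8 + 1 = 27.
27 ÷ 14 = 1 complete bar with 13 eighth notes remaining = 26 sixteenth notes.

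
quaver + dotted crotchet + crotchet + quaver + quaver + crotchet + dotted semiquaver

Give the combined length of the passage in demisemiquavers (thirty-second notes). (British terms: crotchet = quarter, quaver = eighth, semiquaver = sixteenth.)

43

Each duration in thirty-second notes: quaver = 4; dotted crotchet = 12; crotchet = 8; quaver = 4; quaver = 4; crotchet = 8; dotted semiquaver = 3.
Adding: 4 + 12 + 8 + 4 + 4 + 8 + 3 = 43 thirty-second notes.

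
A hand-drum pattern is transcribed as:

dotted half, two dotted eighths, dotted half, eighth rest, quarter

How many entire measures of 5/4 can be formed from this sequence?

One bar of 5/4 = 20 sixteenth notes.
Express everything in sixteenth notes: dotted half = 12; dotted eighth = 3; dotted eighth = 3; dotted half = 12; eighth rest = 2; quarter = 4.
Sum: 12 + 3 + 3 + 12 + 2 + 4 = 36.
36 ÷ 20 = 1 complete bar with 16 left over.

1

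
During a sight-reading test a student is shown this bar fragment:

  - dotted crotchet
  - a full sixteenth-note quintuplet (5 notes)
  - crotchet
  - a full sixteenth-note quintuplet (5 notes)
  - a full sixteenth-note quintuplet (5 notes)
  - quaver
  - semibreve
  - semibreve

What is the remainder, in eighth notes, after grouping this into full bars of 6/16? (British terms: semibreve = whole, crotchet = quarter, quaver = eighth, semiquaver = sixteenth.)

1

One bar of 6/16 = 3 eighth notes.
Working in eighth notes: dotted crotchet = 3; a full sixteenth-note quintuplet (5 notes) (five quintuplet sixteenths span one quarter) = 2; crotchet = 2; a full sixteenth-note quintuplet (5 notes) (five quintuplet sixteenths span one quarter) = 2; a full sixteenth-note quintuplet (5 notes) (five quintuplet sixteenths span one quarter) = 2; quaver = 1; semibreve = 8; semibreve = 8.
Adding: 3 + 2 + 2 + 2 + 2 + 1 + 8 + 8 = 28.
28 ÷ 3 = 9 complete bars with 1 eighth note remaining.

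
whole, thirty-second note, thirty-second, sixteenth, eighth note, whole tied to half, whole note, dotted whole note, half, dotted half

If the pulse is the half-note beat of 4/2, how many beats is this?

One half-note beat = 16 thirty-second notes.
Working in thirty-second notes: whole = 32; thirty-second note = 1; thirty-second = 1; sixteenth = 2; eighth note = 4; whole tied to half (whole + half) = 48; whole note = 32; dotted whole note = 48; half = 16; dotted half = 24.
Altogether 32 + 1 + 1 + 2 + 4 + 48 + 32 + 48 + 16 + 24 = 208.
208 ÷ 16 = 13 beats.

13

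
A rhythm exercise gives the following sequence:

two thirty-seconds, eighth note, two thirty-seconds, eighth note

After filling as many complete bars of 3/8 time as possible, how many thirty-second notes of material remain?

One bar of 3/8 = 12 thirty-second notes.
Each duration in thirty-second notes: thirty-second = 1; thirty-second = 1; eighth note = 4; thirty-second = 1; thirty-second = 1; eighth note = 4.
Sum: 1 + 1 + 4 + 1 + 1 + 4 = 12.
12 ÷ 12 = 1 complete bar with 0 thirty-second notes remaining.

0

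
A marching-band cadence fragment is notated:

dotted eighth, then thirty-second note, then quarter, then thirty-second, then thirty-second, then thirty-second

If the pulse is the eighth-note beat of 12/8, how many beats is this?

4.5

One eighth-note beat = 4 thirty-second notes.
In thirty-second notes: dotted eighth = 6; thirty-second note = 1; quarter = 8; thirty-second = 1; thirty-second = 1; thirty-second = 1.
Total: 6 + 1 + 8 + 1 + 1 + 1 = 18.
18 ÷ 4 = 4.5 beats.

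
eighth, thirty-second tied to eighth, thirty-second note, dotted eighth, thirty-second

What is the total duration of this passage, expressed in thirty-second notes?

17

Each duration in thirty-second notes: eighth = 4; thirty-second tied to eighth (thirty-second + eighth) = 5; thirty-second note = 1; dotted eighth = 6; thirty-second = 1.
Adding: 4 + 5 + 1 + 6 + 1 = 17 thirty-second notes.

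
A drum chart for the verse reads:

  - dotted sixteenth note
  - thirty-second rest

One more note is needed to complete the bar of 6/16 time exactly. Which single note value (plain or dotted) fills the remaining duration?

quarter note

The bar of 6/16 = 12 thirty-second notes.
Convert each value to thirty-second notes: dotted sixteenth note = 3; thirty-second rest = 1.
Total: 3 + 1 = 4.
Remaining: 12 − 4 = 8 thirty-second notes, which is a quarter note.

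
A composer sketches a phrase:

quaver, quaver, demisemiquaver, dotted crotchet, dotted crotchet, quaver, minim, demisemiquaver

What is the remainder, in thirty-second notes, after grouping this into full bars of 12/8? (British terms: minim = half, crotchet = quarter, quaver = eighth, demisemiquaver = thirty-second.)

One bar of 12/8 = 48 thirty-second notes.
Each duration in thirty-second notes: quaver = 4; quaver = 4; demisemiquaver = 1; dotted crotchet = 12; dotted crotchet = 12; quaver = 4; minim = 16; demisemiquaver = 1.
Altogether 4 + 4 + 1 + 12 + 12 + 4 + 16 + 1 = 54.
54 ÷ 48 = 1 complete bar with 6 thirty-second notes remaining.

6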